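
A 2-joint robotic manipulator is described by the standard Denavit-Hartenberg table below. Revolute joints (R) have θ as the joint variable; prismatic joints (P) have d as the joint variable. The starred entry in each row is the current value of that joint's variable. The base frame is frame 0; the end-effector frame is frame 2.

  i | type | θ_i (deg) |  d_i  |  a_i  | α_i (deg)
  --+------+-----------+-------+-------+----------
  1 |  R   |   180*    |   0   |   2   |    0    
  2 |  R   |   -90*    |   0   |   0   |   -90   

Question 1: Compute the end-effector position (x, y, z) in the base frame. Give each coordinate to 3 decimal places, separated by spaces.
-2.000 0.000 0.000

after link 1: o_1 = (-2.0000, 0.0000, 0.0000)
after link 2: o_2 = (-2.0000, 0.0000, 0.0000)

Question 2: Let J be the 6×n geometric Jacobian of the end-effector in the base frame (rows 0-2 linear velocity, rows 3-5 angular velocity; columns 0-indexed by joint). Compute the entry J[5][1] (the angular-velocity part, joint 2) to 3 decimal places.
axis z_1 = (0.0000,0.0000,1.0000); lever o_n−o_1 = (0.0000,0.0000,0.0000)
cross product → J_v[:, 1] = (0.0000,0.0000,0.0000)
J_ω[:, 1] = z_1
entry J[5][1] = 1.0000

1.000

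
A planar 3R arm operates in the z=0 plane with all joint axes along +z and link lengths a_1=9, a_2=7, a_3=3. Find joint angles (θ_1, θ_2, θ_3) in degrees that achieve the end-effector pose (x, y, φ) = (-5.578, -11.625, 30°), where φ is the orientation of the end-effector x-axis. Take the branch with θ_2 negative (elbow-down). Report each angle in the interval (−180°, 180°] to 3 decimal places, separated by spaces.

-108.837 -30.005 168.841

wrist centre = target − a_3·(cos φ, sin φ) = (-8.1761, -13.1250)
cos θ_2 = (239.1138−9²−7²)/(2·9·7) = 0.8660; θ_2 = -30.0049° (elbow-down)
β = atan2(-13.1250,-8.1761) = -121.9204°; ψ = atan2(-3.5005,15.0619) = -13.0838°
θ_1 = β − ψ = -108.8366°
θ_3 = φ − θ_1 − θ_2 = 168.8415° (wrapped to (-180°,180°])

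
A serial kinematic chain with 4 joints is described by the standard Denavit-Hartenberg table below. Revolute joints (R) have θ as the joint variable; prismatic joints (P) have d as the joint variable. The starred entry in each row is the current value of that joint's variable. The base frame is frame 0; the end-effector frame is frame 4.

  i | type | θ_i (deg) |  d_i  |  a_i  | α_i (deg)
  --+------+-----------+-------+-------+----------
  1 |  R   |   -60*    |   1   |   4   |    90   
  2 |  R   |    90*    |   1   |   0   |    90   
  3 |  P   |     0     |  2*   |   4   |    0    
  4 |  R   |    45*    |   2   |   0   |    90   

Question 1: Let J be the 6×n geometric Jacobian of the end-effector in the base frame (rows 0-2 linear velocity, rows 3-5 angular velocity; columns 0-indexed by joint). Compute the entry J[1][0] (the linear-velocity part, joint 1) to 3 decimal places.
axis z_0 = ẑ; lever o_n−o_0 = (3.1340,-7.4282,5.0000)
cross product → J_v[:, 0] = (7.4282,3.1340,-0.0000)
J_ω[:, 0] = z_0
entry J[1][0] = 3.1340

3.134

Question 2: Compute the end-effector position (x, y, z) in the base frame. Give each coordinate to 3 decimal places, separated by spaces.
after link 1: o_1 = (2.0000, -3.4641, 1.0000)
after link 2: o_2 = (1.1340, -3.9641, 1.0000)
after link 3: o_3 = (2.1340, -5.6962, 5.0000)
after link 4: o_4 = (3.1340, -7.4282, 5.0000)

3.134 -7.428 5.000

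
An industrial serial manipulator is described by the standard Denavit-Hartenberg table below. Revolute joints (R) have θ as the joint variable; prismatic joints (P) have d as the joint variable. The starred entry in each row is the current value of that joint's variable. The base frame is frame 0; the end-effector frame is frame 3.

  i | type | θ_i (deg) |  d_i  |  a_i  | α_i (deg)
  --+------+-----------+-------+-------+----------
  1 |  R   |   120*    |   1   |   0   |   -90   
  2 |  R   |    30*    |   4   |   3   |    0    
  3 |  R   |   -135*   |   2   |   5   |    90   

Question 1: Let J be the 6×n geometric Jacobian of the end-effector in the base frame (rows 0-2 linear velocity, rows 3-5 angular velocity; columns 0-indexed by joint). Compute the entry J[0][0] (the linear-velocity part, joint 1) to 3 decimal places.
axis z_0 = ẑ; lever o_n−o_0 = (-5.8481,-1.8707,4.3296)
cross product → J_v[:, 0] = (1.8707,-5.8481,0.0000)
J_ω[:, 0] = z_0
entry J[0][0] = 1.8707

1.871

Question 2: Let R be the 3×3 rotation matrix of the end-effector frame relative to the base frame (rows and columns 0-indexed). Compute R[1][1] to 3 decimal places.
End-effector y-axis (col 1 of R) = (-0.8660,-0.5000,0.0000)
R[1][1] = -0.5000

-0.500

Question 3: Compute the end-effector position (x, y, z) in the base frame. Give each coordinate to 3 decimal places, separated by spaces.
after link 1: o_1 = (0.0000, 0.0000, 1.0000)
after link 2: o_2 = (-4.7631, 0.2500, -0.5000)
after link 3: o_3 = (-5.8481, -1.8707, 4.3296)

-5.848 -1.871 4.330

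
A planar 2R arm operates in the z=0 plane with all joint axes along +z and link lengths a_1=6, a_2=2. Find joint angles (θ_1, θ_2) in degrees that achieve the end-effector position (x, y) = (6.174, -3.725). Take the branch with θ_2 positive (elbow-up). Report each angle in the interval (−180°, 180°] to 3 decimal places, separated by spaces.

-45.005 60.017

cos θ_2 = (51.9939−6²−2²)/(2·6·2) = 0.4997; θ_2 = 60.0168° (elbow-up)
β = atan2(-3.7250,6.1740) = -31.1041°; ψ = atan2(1.7323,6.9995) = 13.9011°
θ_1 = β − ψ = -45.0052°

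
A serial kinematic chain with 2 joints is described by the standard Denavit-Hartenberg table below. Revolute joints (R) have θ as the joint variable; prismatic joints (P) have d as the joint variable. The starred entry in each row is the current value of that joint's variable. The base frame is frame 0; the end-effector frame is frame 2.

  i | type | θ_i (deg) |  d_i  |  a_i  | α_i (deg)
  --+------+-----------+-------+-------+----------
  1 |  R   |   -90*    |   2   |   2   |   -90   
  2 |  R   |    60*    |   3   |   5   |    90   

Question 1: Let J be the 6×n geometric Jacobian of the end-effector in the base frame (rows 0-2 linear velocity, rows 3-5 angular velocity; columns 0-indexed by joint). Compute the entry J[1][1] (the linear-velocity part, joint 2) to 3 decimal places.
4.330

axis z_1 = (1.0000,0.0000,0.0000); lever o_n−o_1 = (3.0000,-2.5000,-4.3301)
cross product → J_v[:, 1] = (-0.0000,4.3301,-2.5000)
J_ω[:, 1] = z_1
entry J[1][1] = 4.3301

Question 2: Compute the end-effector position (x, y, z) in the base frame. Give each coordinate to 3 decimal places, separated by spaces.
3.000 -4.500 -2.330

after link 1: o_1 = (0.0000, -2.0000, 2.0000)
after link 2: o_2 = (3.0000, -4.5000, -2.3301)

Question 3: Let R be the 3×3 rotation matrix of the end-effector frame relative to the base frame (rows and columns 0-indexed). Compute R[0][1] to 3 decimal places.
1.000

End-effector y-axis (col 1 of R) = (1.0000,0.0000,0.0000)
R[0][1] = 1.0000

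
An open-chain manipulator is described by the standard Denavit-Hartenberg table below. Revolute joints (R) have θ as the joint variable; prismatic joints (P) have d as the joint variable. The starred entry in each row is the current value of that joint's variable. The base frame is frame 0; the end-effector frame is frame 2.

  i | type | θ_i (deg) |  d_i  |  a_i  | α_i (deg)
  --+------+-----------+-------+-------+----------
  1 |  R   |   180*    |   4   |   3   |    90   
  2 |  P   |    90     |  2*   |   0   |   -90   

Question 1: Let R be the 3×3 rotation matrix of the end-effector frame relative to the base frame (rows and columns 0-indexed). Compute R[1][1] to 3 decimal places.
-1.000

End-effector y-axis (col 1 of R) = (-0.0000,-1.0000,-0.0000)
R[1][1] = -1.0000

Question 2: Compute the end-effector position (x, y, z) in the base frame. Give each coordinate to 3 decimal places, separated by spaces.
-3.000 2.000 4.000

after link 1: o_1 = (-3.0000, 0.0000, 4.0000)
after link 2: o_2 = (-3.0000, 2.0000, 4.0000)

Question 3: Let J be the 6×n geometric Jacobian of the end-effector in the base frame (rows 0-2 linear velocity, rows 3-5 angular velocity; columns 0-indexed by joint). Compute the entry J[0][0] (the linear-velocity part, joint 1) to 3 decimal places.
axis z_0 = ẑ; lever o_n−o_0 = (-3.0000,2.0000,4.0000)
cross product → J_v[:, 0] = (-2.0000,-3.0000,0.0000)
J_ω[:, 0] = z_0
entry J[0][0] = -2.0000

-2.000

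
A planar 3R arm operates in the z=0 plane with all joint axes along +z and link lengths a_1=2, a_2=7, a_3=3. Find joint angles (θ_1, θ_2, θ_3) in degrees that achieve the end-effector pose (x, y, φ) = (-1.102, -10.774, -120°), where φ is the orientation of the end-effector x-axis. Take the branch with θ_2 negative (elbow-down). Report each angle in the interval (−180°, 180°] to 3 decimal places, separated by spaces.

wrist centre = target − a_3·(cos φ, sin φ) = (0.3980, -8.1759)
cos θ_2 = (67.0041−2²−7²)/(2·2·7) = 0.5001; θ_2 = -59.9902° (elbow-down)
β = atan2(-8.1759,0.3980) = -87.2131°; ψ = atan2(-6.0616,5.5010) = -47.7755°
θ_1 = β − ψ = -39.4376°
θ_3 = φ − θ_1 − θ_2 = -20.5722° (wrapped to (-180°,180°])

-39.438 -59.990 -20.572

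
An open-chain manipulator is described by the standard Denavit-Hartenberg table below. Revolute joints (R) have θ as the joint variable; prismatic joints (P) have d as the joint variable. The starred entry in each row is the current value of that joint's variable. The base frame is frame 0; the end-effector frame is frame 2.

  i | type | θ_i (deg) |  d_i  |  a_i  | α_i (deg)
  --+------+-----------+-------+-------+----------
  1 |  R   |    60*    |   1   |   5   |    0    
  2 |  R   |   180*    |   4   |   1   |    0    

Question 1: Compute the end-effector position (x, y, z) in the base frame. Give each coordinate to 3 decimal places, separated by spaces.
2.000 3.464 5.000

after link 1: o_1 = (2.5000, 4.3301, 1.0000)
after link 2: o_2 = (2.0000, 3.4641, 5.0000)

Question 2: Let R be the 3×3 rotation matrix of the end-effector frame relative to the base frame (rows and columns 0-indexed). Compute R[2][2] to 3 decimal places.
End-effector z-axis (col 2 of R) = (0.0000,0.0000,1.0000)
R[2][2] = 1.0000

1.000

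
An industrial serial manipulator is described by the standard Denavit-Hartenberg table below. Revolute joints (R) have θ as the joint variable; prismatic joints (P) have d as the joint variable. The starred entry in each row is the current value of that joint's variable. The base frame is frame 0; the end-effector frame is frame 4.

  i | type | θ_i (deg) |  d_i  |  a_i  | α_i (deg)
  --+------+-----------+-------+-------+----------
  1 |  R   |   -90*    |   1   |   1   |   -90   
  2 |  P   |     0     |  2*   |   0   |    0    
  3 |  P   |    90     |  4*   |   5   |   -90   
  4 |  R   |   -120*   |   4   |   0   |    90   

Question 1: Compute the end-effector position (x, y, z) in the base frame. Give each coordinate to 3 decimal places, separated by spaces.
after link 1: o_1 = (0.0000, -1.0000, 1.0000)
after link 2: o_2 = (2.0000, -1.0000, 1.0000)
after link 3: o_3 = (6.0000, -1.0000, -4.0000)
after link 4: o_4 = (6.0000, 3.0000, -4.0000)

6.000 3.000 -4.000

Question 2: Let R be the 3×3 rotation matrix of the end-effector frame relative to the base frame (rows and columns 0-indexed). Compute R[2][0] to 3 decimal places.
0.500

End-effector x-axis (col 0 of R) = (0.8660,0.0000,0.5000)
R[2][0] = 0.5000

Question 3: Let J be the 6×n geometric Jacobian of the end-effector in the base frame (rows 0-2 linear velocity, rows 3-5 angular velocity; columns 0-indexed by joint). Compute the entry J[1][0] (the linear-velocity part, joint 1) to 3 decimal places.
axis z_0 = ẑ; lever o_n−o_0 = (6.0000,3.0000,-4.0000)
cross product → J_v[:, 0] = (-3.0000,6.0000,0.0000)
J_ω[:, 0] = z_0
entry J[1][0] = 6.0000

6.000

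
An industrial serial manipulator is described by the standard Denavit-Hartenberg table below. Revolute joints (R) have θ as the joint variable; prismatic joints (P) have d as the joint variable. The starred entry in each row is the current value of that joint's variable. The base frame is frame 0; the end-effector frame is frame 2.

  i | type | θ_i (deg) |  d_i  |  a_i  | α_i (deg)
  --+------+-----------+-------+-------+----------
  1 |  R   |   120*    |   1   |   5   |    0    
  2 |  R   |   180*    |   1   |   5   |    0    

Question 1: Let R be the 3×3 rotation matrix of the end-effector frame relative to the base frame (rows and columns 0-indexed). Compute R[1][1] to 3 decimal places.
0.500

End-effector y-axis (col 1 of R) = (0.8660,0.5000,0.0000)
R[1][1] = 0.5000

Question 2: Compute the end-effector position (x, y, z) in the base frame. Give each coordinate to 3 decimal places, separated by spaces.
after link 1: o_1 = (-2.5000, 4.3301, 1.0000)
after link 2: o_2 = (-0.0000, -0.0000, 2.0000)

-0.000 -0.000 2.000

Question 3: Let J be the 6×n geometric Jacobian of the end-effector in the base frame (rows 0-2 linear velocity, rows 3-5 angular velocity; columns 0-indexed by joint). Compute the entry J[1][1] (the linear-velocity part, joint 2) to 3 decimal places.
axis z_1 = (0.0000,0.0000,1.0000); lever o_n−o_1 = (2.5000,-4.3301,1.0000)
cross product → J_v[:, 1] = (4.3301,2.5000,-0.0000)
J_ω[:, 1] = z_1
entry J[1][1] = 2.5000

2.500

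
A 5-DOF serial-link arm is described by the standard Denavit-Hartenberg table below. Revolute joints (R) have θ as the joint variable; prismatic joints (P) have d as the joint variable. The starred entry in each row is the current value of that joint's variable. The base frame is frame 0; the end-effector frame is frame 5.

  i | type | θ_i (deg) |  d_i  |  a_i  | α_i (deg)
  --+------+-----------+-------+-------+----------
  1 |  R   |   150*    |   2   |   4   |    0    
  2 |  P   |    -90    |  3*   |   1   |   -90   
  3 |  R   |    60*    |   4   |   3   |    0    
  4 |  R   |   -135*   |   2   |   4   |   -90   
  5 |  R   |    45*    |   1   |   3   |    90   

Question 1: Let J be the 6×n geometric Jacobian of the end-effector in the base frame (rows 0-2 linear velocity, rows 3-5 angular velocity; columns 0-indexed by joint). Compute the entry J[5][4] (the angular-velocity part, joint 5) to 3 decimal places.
-0.259

axis z_4 = (0.4830,0.8365,-0.2588); lever o_n−o_4 = (2.5946,0.2513,1.7902)
cross product → J_v[:, 4] = (1.5626,-1.5361,-2.0490)
J_ω[:, 4] = z_4
entry J[5][4] = -0.2588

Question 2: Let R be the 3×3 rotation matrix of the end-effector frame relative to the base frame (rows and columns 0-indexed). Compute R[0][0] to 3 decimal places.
End-effector x-axis (col 0 of R) = (0.7039,-0.1951,0.6830)
R[0][0] = 0.7039

0.704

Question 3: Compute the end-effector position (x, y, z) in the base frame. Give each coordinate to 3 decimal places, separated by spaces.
-4.298 8.313 8.056

after link 1: o_1 = (-3.4641, 2.0000, 2.0000)
after link 2: o_2 = (-2.9641, 2.8660, 5.0000)
after link 3: o_3 = (-5.6782, 6.1651, 2.4019)
after link 4: o_4 = (-6.8926, 8.0616, 6.2656)
after link 5: o_5 = (-4.2980, 8.3130, 8.0558)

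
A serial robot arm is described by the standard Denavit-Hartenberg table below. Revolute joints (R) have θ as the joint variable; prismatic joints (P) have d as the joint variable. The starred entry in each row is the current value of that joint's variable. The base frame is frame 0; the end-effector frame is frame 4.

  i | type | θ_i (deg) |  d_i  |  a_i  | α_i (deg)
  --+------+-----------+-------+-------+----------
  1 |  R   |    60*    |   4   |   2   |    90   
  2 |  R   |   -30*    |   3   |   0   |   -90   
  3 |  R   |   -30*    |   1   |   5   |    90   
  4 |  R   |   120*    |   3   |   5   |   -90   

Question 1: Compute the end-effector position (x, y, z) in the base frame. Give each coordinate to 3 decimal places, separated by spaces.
8.551 1.115 8.283

after link 1: o_1 = (1.0000, 1.7321, 4.0000)
after link 2: o_2 = (3.5981, 0.2321, 4.0000)
after link 3: o_3 = (7.8881, 2.6627, 2.7010)
after link 4: o_4 = (8.5511, 1.1148, 8.2835)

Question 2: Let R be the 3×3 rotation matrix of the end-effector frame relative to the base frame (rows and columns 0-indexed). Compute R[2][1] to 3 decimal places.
-0.250

End-effector y-axis (col 1 of R) = (-0.5335,0.8080,-0.2500)
R[2][1] = -0.2500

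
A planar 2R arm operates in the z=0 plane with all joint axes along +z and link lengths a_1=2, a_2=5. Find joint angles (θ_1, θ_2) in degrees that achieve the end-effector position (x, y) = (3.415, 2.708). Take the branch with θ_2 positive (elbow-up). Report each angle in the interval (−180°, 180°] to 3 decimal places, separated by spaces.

-58.189 120.015

cos θ_2 = (18.9955−2²−5²)/(2·2·5) = -0.5002; θ_2 = 120.0149° (elbow-up)
β = atan2(2.7080,3.4150) = 38.4134°; ψ = atan2(4.3295,-0.5011) = 96.6025°
θ_1 = β − ψ = -58.1890°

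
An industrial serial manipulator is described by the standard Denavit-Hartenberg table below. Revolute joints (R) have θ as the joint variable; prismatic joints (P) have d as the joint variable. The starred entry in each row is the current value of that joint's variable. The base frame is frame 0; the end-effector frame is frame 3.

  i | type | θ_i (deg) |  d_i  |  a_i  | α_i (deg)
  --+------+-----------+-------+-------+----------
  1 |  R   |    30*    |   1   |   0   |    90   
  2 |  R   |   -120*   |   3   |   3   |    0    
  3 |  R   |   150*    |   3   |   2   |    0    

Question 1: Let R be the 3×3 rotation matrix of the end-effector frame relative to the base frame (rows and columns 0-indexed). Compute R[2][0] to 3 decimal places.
End-effector x-axis (col 0 of R) = (0.7500,0.4330,0.5000)
R[2][0] = 0.5000

0.500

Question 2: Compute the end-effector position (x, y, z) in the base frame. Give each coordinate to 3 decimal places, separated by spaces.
after link 1: o_1 = (0.0000, 0.0000, 1.0000)
after link 2: o_2 = (0.2010, -3.3481, -1.5981)
after link 3: o_3 = (3.2010, -5.0801, -0.5981)

3.201 -5.080 -0.598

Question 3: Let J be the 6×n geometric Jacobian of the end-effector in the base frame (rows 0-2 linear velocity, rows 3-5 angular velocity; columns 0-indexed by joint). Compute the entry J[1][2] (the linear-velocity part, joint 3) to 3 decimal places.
-0.500

axis z_2 = (0.5000,-0.8660,0.0000); lever o_n−o_2 = (3.0000,-1.7321,1.0000)
cross product → J_v[:, 2] = (-0.8660,-0.5000,1.7321)
J_ω[:, 2] = z_2
entry J[1][2] = -0.5000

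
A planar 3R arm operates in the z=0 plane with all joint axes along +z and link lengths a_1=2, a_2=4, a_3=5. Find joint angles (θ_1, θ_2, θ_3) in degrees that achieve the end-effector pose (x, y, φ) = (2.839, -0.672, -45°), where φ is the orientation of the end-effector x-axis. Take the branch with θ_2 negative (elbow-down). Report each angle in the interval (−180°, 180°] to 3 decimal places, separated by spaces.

wrist centre = target − a_3·(cos φ, sin φ) = (-0.6965, 2.8635)
cos θ_2 = (8.6850−2²−4²)/(2·2·4) = -0.7072; θ_2 = -135.0066° (elbow-down)
β = atan2(2.8635,-0.6965) = 103.6713°; ψ = atan2(-2.8281,-0.8288) = -106.3328°
θ_1 = β − ψ = 210.0041°
θ_3 = φ − θ_1 − θ_2 = -119.9975° (wrapped to (-180°,180°])

-149.996 -135.007 -119.997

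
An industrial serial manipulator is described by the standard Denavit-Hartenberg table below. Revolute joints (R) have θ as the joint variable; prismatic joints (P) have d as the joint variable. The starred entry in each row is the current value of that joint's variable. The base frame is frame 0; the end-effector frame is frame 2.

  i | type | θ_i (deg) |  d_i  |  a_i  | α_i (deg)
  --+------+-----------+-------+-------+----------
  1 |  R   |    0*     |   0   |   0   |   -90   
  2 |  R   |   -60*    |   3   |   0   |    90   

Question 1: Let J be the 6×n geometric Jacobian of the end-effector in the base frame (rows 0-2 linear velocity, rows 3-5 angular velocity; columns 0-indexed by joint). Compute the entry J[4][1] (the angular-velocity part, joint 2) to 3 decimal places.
1.000

axis z_1 = (0.0000,1.0000,0.0000); lever o_n−o_1 = (0.0000,3.0000,0.0000)
cross product → J_v[:, 1] = (0.0000,0.0000,0.0000)
J_ω[:, 1] = z_1
entry J[4][1] = 1.0000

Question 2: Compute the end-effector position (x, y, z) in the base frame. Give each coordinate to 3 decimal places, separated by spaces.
0.000 3.000 0.000

after link 1: o_1 = (0.0000, 0.0000, 0.0000)
after link 2: o_2 = (0.0000, 3.0000, 0.0000)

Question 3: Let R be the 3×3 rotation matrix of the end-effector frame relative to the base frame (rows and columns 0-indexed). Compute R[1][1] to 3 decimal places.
1.000

End-effector y-axis (col 1 of R) = (0.0000,1.0000,0.0000)
R[1][1] = 1.0000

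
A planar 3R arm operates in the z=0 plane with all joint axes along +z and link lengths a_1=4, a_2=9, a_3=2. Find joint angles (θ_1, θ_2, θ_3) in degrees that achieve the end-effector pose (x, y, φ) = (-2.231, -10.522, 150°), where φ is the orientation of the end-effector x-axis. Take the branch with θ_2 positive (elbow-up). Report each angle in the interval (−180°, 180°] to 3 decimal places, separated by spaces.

-134.996 59.995 -134.999

wrist centre = target − a_3·(cos φ, sin φ) = (-0.4989, -11.5220)
cos θ_2 = (133.0054−4²−9²)/(2·4·9) = 0.5001; θ_2 = 59.9950° (elbow-up)
β = atan2(-11.5220,-0.4989) = -92.4796°; ψ = atan2(7.7938,8.5007) = 42.5161°
θ_1 = β − ψ = -134.9957°
θ_3 = φ − θ_1 − θ_2 = -134.9993° (wrapped to (-180°,180°])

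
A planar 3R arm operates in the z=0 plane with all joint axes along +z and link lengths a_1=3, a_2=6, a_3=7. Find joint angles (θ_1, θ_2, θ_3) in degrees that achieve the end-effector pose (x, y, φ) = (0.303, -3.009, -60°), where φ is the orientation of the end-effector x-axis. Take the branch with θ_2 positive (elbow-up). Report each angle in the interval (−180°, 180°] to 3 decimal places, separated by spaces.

29.989 135.003 135.007

wrist centre = target − a_3·(cos φ, sin φ) = (-3.1970, 3.0532)
cos θ_2 = (19.5427−3²−6²)/(2·3·6) = -0.7071; θ_2 = 135.0033° (elbow-up)
β = atan2(3.0532,-3.1970) = 136.3182°; ψ = atan2(4.2424,-1.2429) = 106.3288°
θ_1 = β − ψ = 29.9894°
θ_3 = φ − θ_1 − θ_2 = 135.0074° (wrapped to (-180°,180°])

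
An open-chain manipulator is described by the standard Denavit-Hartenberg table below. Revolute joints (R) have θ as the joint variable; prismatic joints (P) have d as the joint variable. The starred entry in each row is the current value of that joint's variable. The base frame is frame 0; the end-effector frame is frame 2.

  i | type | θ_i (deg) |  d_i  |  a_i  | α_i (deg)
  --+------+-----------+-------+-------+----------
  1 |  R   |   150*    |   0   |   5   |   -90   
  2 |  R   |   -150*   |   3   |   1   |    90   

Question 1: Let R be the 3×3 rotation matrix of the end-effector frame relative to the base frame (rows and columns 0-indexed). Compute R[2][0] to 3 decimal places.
0.500

End-effector x-axis (col 0 of R) = (0.7500,-0.4330,0.5000)
R[2][0] = 0.5000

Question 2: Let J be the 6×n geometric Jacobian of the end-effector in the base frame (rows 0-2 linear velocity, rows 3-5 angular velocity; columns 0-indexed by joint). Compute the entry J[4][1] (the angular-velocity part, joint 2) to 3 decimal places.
axis z_1 = (-0.5000,-0.8660,0.0000); lever o_n−o_1 = (-0.7500,-3.0311,0.5000)
cross product → J_v[:, 1] = (-0.4330,0.2500,0.8660)
J_ω[:, 1] = z_1
entry J[4][1] = -0.8660

-0.866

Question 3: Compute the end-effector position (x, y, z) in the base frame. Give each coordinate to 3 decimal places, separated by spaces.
after link 1: o_1 = (-4.3301, 2.5000, 0.0000)
after link 2: o_2 = (-5.0801, -0.5311, 0.5000)

-5.080 -0.531 0.500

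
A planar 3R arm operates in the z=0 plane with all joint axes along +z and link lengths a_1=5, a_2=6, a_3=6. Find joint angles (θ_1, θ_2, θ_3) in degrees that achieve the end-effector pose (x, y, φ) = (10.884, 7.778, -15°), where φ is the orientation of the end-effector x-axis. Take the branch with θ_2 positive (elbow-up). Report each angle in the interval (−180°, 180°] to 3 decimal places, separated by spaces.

44.996 30.006 -90.002

wrist centre = target − a_3·(cos φ, sin φ) = (5.0884, 9.3309)
cos θ_2 = (112.9582−5²−6²)/(2·5·6) = 0.8660; θ_2 = 30.0063° (elbow-up)
β = atan2(9.3309,5.0884) = 61.3950°; ψ = atan2(3.0006,10.1958) = 16.3988°
θ_1 = β − ψ = 44.9961°
θ_3 = φ − θ_1 − θ_2 = -90.0024° (wrapped to (-180°,180°])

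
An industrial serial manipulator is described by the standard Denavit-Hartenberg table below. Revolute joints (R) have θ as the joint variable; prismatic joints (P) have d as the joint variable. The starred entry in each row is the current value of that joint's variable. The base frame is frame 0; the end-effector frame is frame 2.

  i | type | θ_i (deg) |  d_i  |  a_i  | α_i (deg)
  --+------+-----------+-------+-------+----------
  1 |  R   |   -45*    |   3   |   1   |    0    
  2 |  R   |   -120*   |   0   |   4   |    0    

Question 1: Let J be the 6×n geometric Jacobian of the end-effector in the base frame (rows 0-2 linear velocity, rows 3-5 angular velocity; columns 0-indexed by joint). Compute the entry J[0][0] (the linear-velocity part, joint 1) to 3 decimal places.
1.742

axis z_0 = ẑ; lever o_n−o_0 = (-3.1566,-1.7424,3.0000)
cross product → J_v[:, 0] = (1.7424,-3.1566,0.0000)
J_ω[:, 0] = z_0
entry J[0][0] = 1.7424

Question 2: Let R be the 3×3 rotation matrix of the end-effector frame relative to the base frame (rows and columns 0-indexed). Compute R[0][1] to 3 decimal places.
End-effector y-axis (col 1 of R) = (0.2588,-0.9659,0.0000)
R[0][1] = 0.2588

0.259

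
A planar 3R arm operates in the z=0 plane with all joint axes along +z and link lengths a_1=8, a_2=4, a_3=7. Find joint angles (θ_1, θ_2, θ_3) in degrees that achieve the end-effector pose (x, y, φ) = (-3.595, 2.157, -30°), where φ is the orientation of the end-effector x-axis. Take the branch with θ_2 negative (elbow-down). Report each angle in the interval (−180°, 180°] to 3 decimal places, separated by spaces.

164.275 -44.990 -149.285

wrist centre = target − a_3·(cos φ, sin φ) = (-9.6572, 5.6570)
cos θ_2 = (125.2627−8²−4²)/(2·8·4) = 0.7072; θ_2 = -44.9900° (elbow-down)
β = atan2(5.6570,-9.6572) = 149.6390°; ψ = atan2(-2.8279,10.8289) = -14.6357°
θ_1 = β − ψ = 164.2747°
θ_3 = φ − θ_1 − θ_2 = -149.2847° (wrapped to (-180°,180°])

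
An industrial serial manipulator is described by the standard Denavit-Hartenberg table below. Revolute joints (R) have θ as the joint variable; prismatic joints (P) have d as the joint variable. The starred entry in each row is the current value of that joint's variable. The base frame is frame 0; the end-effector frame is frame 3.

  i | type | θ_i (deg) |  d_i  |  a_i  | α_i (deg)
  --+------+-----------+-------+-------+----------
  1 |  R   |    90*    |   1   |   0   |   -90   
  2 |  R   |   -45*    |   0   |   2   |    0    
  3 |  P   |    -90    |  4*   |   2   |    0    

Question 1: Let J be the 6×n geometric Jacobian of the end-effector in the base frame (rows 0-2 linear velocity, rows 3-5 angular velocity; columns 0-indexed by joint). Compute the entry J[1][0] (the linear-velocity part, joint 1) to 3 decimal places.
axis z_0 = ẑ; lever o_n−o_0 = (-4.0000,0.0000,3.8284)
cross product → J_v[:, 0] = (-0.0000,-4.0000,0.0000)
J_ω[:, 0] = z_0
entry J[1][0] = -4.0000

-4.000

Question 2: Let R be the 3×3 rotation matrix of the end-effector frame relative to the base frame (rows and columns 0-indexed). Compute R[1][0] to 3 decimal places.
End-effector x-axis (col 0 of R) = (0.0000,-0.7071,0.7071)
R[1][0] = -0.7071

-0.707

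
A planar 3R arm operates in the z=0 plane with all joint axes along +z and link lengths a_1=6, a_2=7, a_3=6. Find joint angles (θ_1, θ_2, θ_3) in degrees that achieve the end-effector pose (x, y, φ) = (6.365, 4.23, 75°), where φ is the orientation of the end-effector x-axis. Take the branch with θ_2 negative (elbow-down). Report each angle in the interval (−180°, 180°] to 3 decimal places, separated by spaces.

wrist centre = target − a_3·(cos φ, sin φ) = (4.8121, -1.5656)
cos θ_2 = (25.6071−6²−7²)/(2·6·7) = -0.7071; θ_2 = -134.9960° (elbow-down)
β = atan2(-1.5656,4.8121) = -18.0217°; ψ = atan2(-4.9501,1.0506) = -78.0175°
θ_1 = β − ψ = 59.9958°
θ_3 = φ − θ_1 − θ_2 = 150.0002° (wrapped to (-180°,180°])

59.996 -134.996 150.000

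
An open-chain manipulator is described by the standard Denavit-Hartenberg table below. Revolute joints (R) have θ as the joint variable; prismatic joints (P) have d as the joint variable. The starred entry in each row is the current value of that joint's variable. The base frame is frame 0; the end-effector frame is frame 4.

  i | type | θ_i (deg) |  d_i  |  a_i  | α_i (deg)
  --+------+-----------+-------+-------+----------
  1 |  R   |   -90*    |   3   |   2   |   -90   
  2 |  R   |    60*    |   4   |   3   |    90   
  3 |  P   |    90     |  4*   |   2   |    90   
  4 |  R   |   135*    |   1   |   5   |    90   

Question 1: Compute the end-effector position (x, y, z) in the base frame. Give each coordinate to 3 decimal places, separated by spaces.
2.464 -10.526 3.304

after link 1: o_1 = (0.0000, -2.0000, 3.0000)
after link 2: o_2 = (4.0000, -3.5000, 0.4019)
after link 3: o_3 = (6.0000, -6.9641, 2.4019)
after link 4: o_4 = (2.4645, -10.5260, 3.3037)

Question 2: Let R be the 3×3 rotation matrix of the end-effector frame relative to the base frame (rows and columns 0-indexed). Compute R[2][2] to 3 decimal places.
End-effector z-axis (col 2 of R) = (0.7071,-0.6124,0.3536)
R[2][2] = 0.3536

0.354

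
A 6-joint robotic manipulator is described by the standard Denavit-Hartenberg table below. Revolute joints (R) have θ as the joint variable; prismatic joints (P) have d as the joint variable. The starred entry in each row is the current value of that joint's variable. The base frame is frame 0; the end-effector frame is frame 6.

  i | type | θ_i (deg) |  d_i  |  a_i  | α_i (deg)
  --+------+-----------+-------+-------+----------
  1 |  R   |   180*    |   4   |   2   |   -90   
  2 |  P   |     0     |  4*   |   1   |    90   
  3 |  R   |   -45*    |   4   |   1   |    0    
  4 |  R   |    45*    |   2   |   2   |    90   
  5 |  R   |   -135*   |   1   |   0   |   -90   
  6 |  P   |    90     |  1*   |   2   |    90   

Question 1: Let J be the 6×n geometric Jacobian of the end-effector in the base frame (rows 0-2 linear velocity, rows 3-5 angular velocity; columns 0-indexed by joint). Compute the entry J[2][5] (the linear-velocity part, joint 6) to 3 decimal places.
-0.707

prismatic axis z_5 = (-0.7071,0.0000,-0.7071)
J_v[:, 5] = z_5; J_ω[:, 5] = (0,0,0)
entry J[2][5] = -0.7071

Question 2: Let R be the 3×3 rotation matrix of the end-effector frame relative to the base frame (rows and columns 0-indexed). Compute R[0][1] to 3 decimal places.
-0.707

End-effector y-axis (col 1 of R) = (-0.7071,0.0000,-0.7071)
R[0][1] = -0.7071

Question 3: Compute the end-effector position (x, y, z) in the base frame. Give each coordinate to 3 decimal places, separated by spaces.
-6.414 -4.293 9.293

after link 1: o_1 = (-2.0000, 0.0000, 4.0000)
after link 2: o_2 = (-3.0000, -4.0000, 4.0000)
after link 3: o_3 = (-3.7071, -3.2929, 8.0000)
after link 4: o_4 = (-5.7071, -3.2929, 10.0000)
after link 5: o_5 = (-5.7071, -2.2929, 10.0000)
after link 6: o_6 = (-6.4142, -4.2929, 9.2929)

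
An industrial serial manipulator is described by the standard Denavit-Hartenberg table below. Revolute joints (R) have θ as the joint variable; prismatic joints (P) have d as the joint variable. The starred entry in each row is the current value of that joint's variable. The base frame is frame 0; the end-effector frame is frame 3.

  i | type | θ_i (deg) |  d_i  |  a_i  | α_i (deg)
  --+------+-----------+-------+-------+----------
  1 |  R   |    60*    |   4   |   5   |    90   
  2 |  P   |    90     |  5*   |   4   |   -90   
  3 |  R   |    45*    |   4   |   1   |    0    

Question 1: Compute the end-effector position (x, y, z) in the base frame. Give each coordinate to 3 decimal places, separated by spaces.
4.218 -1.280 8.707

after link 1: o_1 = (2.5000, 4.3301, 4.0000)
after link 2: o_2 = (6.8301, 1.8301, 8.0000)
after link 3: o_3 = (4.2178, -1.2804, 8.7071)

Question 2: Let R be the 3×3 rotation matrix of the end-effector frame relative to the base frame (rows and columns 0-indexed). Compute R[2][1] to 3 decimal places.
-0.707

End-effector y-axis (col 1 of R) = (-0.6124,0.3536,-0.7071)
R[2][1] = -0.7071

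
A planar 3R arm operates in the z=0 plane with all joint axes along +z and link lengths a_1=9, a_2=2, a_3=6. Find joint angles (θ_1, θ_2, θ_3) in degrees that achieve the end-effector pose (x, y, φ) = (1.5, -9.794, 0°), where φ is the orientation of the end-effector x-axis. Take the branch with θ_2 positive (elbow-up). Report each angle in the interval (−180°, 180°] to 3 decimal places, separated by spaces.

wrist centre = target − a_3·(cos φ, sin φ) = (-4.5000, -9.7940)
cos θ_2 = (116.1724−9²−2²)/(2·9·2) = 0.8659; θ_2 = 30.0143° (elbow-up)
β = atan2(-9.7940,-4.5000) = -114.6771°; ψ = atan2(1.0004,10.7318) = 5.3258°
θ_1 = β − ψ = -120.0029°
θ_3 = φ − θ_1 − θ_2 = 89.9887° (wrapped to (-180°,180°])

-120.003 30.014 89.989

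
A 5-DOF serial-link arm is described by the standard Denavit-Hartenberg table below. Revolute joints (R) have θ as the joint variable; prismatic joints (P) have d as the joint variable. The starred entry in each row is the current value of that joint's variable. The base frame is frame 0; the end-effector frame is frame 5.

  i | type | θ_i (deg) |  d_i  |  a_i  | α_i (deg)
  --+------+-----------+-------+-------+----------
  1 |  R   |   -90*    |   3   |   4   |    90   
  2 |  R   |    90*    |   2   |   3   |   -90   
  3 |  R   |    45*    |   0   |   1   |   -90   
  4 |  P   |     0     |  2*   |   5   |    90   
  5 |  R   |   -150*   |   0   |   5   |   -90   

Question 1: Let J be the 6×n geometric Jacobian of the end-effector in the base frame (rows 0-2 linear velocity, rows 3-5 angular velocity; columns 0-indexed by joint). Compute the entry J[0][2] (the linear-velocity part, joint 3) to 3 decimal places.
axis z_2 = (-0.0000,1.0000,0.0000); lever o_n−o_2 = (0.8272,0.0000,1.5343)
cross product → J_v[:, 2] = (1.5343,0.0000,-0.8272)
J_ω[:, 2] = z_2
entry J[0][2] = 1.5343

1.534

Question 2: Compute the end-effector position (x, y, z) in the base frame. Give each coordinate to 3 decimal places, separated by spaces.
after link 1: o_1 = (0.0000, -4.0000, 3.0000)
after link 2: o_2 = (-2.0000, -4.0000, 6.0000)
after link 3: o_3 = (-1.2929, -4.0000, 6.7071)
after link 4: o_4 = (3.6569, -4.0000, 8.8284)
after link 5: o_5 = (-1.1728, -4.0000, 7.5343)

-1.173 -4.000 7.534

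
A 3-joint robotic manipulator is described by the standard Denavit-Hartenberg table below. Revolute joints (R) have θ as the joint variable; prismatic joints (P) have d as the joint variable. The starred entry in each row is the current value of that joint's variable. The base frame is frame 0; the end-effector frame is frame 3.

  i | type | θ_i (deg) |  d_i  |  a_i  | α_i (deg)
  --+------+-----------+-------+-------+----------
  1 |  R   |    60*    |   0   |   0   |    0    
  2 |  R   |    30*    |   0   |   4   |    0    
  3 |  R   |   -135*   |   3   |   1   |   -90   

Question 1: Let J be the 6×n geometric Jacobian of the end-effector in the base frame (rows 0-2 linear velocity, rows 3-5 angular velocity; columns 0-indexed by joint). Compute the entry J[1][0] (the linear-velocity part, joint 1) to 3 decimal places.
axis z_0 = ẑ; lever o_n−o_0 = (0.7071,3.2929,3.0000)
cross product → J_v[:, 0] = (-3.2929,0.7071,0.0000)
J_ω[:, 0] = z_0
entry J[1][0] = 0.7071

0.707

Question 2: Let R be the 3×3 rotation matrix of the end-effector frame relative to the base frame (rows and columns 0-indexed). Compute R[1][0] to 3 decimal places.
End-effector x-axis (col 0 of R) = (0.7071,-0.7071,0.0000)
R[1][0] = -0.7071

-0.707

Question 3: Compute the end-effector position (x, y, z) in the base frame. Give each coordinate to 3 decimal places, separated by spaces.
0.707 3.293 3.000

after link 1: o_1 = (0.0000, 0.0000, 0.0000)
after link 2: o_2 = (0.0000, 4.0000, 0.0000)
after link 3: o_3 = (0.7071, 3.2929, 3.0000)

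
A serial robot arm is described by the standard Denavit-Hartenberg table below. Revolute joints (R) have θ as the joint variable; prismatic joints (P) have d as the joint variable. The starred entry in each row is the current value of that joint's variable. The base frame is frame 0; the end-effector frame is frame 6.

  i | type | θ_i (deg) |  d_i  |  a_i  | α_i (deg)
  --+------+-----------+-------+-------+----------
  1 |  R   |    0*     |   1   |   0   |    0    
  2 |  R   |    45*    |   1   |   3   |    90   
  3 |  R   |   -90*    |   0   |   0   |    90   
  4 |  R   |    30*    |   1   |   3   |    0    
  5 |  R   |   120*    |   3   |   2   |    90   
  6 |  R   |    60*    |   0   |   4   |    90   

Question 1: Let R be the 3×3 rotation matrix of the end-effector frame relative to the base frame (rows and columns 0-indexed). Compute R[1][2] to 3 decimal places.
0.047

End-effector z-axis (col 2 of R) = (0.6597,0.0474,0.7500)
R[1][2] = 0.0474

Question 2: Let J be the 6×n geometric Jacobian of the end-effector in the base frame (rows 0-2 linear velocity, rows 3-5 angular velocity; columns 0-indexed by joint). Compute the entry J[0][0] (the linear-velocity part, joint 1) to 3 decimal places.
5.631

axis z_0 = ẑ; lever o_n−o_0 = (-0.6817,-5.6315,2.8660)
cross product → J_v[:, 0] = (5.6315,-0.6817,0.0000)
J_ω[:, 0] = z_0
entry J[0][0] = 5.6315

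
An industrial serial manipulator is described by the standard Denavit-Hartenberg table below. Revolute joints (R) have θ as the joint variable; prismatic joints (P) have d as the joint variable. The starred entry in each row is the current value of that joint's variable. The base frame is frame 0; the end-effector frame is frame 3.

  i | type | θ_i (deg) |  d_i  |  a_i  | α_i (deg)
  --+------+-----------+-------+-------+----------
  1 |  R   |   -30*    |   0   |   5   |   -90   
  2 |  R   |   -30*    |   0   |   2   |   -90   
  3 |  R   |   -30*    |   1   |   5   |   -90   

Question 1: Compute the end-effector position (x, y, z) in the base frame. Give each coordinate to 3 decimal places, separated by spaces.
10.761 -3.326 2.299

after link 1: o_1 = (4.3301, -2.5000, 0.0000)
after link 2: o_2 = (5.8301, -3.3660, 1.0000)
after link 3: o_3 = (10.7607, -3.3260, 2.2990)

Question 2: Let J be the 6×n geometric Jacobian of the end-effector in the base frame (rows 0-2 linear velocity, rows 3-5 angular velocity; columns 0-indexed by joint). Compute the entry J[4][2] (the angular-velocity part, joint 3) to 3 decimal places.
-0.250

axis z_2 = (0.4330,-0.2500,-0.8660); lever o_n−o_2 = (4.9306,0.0401,1.2990)
cross product → J_v[:, 2] = (-0.2901,-4.8325,1.2500)
J_ω[:, 2] = z_2
entry J[4][2] = -0.2500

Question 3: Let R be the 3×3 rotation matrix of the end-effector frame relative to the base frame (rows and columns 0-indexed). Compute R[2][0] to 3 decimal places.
0.433

End-effector x-axis (col 0 of R) = (0.8995,0.0580,0.4330)
R[2][0] = 0.4330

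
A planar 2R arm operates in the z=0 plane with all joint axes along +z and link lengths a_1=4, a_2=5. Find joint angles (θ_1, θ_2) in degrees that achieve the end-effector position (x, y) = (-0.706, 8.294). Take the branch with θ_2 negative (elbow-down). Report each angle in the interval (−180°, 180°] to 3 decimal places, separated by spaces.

119.995 -44.991

cos θ_2 = (69.2889−4²−5²)/(2·4·5) = 0.7072; θ_2 = -44.9907° (elbow-down)
β = atan2(8.2940,-0.7060) = 94.8654°; ψ = atan2(-3.5350,7.5361) = -25.1298°
θ_1 = β − ψ = 119.9952°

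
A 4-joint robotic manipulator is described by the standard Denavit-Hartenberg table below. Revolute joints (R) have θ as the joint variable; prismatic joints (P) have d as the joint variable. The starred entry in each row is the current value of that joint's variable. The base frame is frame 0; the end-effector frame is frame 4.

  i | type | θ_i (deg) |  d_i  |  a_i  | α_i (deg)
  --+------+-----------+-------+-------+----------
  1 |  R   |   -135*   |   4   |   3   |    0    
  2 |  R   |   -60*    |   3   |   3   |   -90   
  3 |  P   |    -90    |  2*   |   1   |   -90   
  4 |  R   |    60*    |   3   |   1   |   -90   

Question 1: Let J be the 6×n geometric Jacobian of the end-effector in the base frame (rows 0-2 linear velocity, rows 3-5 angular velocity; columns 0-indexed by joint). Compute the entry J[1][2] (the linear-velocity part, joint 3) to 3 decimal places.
prismatic axis z_2 = (-0.2588,-0.9659,0.0000)
J_v[:, 2] = z_2; J_ω[:, 2] = (0,0,0)
entry J[1][2] = -0.9659

-0.966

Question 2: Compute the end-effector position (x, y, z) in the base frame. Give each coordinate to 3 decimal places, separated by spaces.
-8.210 -1.664 8.500

after link 1: o_1 = (-2.1213, -2.1213, 4.0000)
after link 2: o_2 = (-5.0191, -1.3449, 7.0000)
after link 3: o_3 = (-5.5367, -3.2767, 8.0000)
after link 4: o_4 = (-8.2104, -1.6637, 8.5000)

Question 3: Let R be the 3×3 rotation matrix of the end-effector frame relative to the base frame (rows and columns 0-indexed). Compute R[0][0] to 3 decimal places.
0.224

End-effector x-axis (col 0 of R) = (0.2241,0.8365,0.5000)
R[0][0] = 0.2241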